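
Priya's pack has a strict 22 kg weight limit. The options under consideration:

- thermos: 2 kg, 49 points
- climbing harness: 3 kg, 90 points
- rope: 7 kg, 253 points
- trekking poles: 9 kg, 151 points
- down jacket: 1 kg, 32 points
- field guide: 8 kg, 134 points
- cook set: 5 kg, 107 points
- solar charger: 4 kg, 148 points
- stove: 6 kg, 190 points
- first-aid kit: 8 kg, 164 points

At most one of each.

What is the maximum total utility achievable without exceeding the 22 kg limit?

The ratio heuristic lands on climbing harness + rope + down jacket + solar charger + stove (713) but leaves 1 kg idle.
Replace down jacket with thermos: the trade gains 17 net, giving 730 at 22 kg.

730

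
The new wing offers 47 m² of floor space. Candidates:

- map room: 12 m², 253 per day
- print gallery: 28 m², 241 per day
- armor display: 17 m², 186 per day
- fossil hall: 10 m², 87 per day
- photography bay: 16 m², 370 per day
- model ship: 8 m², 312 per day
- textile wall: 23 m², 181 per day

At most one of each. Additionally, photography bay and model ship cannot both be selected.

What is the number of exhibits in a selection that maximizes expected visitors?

Best achievable expected visitors is 838.
For example map room + armor display + fossil hall + model ship achieves it, using 47 m².
All optima have 4 exhibits.

4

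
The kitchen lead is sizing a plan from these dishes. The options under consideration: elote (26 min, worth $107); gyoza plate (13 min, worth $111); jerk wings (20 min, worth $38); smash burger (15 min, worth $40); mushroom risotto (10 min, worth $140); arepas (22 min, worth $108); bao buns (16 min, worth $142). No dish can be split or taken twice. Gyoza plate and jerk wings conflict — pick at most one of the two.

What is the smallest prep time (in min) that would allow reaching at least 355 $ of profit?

39

Need the lightest bundle worth ≥ 355.
gyoza plate + mushroom risotto + bao buns: 393 profit at 39 min.
No combination under 39 min hits 355.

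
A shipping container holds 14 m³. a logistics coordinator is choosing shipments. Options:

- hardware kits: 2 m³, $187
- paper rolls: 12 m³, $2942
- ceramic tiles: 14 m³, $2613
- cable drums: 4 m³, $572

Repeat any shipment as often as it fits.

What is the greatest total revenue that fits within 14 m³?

Hardware kits + paper rolls uses 14 of the 14 m³ and totals 3129.
Nothing else within 14 m³ beats 3129.

3129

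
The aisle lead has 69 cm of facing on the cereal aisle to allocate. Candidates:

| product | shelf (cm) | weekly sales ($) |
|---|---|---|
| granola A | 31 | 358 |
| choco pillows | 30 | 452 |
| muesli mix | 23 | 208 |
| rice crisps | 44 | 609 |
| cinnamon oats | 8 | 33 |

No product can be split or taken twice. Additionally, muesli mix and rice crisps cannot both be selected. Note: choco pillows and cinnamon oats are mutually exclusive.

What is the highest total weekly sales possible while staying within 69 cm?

Taking granola A + choco pillows: 61 cm used, 810 in weekly sales.

810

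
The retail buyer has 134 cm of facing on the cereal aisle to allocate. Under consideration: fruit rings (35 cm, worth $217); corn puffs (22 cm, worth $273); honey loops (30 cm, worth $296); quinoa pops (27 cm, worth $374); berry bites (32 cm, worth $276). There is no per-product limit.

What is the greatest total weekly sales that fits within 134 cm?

Best packing: corn puffs + 4×quinoa pops — 130 cm, 1769 total.
That's the maximum — no swap from here does better than 1769.

1769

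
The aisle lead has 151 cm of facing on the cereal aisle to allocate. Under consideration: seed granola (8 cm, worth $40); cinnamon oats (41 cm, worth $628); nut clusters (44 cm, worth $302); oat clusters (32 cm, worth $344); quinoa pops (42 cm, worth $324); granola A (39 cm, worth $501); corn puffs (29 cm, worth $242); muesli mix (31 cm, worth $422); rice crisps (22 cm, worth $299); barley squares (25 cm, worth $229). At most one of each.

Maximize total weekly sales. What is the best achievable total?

1935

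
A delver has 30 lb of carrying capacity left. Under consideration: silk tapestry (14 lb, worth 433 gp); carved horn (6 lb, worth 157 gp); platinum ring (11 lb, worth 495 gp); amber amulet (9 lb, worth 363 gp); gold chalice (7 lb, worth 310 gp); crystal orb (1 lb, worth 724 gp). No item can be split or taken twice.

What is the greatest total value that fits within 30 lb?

1892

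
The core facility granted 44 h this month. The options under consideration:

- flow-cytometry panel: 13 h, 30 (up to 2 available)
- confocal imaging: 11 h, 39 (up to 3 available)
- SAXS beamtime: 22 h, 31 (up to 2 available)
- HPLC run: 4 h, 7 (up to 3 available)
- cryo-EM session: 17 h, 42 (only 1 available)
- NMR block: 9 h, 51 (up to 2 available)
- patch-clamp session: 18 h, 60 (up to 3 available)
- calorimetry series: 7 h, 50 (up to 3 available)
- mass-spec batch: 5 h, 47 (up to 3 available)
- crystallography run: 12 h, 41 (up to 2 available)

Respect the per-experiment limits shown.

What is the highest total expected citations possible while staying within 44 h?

By expected citations per h: mass-spec batch 9.40, calorimetry series 7.14, NMR block 5.67 lead.
Taking 2×HPLC run + 3×calorimetry series + 3×mass-spec batch: 44 h used, 305 in expected citations.
Every other selection either busts 44 h or exceeds an availability limit or fails to beat 305.

305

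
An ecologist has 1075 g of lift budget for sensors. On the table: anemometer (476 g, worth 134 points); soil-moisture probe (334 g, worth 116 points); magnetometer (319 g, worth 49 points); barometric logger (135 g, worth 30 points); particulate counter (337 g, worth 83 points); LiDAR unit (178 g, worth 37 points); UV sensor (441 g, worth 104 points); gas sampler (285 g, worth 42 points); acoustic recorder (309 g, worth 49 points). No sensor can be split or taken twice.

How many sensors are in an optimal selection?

The maximum data value within 1075 g is 287.
anemometer + soil-moisture probe + LiDAR unit hits 287 at 988 g.
Any selection reaching 287 contains exactly 3 sensors.

3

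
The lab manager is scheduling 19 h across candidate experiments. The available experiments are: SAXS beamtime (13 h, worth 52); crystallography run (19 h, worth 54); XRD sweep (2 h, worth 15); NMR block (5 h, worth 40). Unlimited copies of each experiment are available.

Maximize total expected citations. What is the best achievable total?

150

Best packing: 2×XRD sweep + 3×NMR block — 19 h, 150 total.
That's the maximum — no swap from here does better than 150.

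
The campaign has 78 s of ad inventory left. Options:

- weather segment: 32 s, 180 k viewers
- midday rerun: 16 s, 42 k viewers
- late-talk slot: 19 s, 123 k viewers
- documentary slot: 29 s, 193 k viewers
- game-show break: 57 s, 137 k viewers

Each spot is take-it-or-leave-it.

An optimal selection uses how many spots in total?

3

Best achievable expected reach is 415.
For example weather segment + midday rerun + documentary slot achieves it, using 77 s.
All optima have 3 spots.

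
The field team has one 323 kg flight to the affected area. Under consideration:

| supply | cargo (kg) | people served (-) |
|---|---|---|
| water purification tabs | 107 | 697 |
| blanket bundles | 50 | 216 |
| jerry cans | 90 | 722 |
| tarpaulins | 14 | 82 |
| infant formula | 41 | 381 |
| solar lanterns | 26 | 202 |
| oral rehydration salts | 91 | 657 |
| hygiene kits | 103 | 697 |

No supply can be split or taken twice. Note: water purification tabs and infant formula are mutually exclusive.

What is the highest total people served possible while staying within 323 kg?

A density-first pass picks blanket bundles + jerry cans + tarpaulins + infant formula + solar lanterns + oral rehydration salts — 2260 at 312 kg.
Replace blanket bundles and tarpaulins and infant formula with water purification tabs: the trade gains 18 net, giving 2278 at 314 kg.

2278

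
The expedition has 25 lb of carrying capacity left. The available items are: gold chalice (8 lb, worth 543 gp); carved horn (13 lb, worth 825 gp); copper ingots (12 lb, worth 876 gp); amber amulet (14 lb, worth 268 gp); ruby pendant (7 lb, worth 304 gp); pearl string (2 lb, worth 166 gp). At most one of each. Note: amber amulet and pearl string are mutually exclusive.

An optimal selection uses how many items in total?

2

The maximum value within 25 lb is 1701.
One optimal bundle: carved horn + copper ingots (25 lb).
All optima have 2 items.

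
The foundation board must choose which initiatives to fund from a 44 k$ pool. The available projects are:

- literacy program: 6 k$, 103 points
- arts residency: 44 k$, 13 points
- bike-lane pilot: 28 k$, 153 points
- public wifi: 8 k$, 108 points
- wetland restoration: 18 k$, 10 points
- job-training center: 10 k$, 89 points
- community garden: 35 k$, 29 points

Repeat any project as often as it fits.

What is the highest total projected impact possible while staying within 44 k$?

726

Greedy by ratio would take 7×literacy program: 42 k$ used, total 721.
Dropping literacy program frees 6 k$; slotting in public wifi (8 k$) lifts the total to 726 at 44 k$.
Every other selection either busts 44 k$ or fails to beat 726.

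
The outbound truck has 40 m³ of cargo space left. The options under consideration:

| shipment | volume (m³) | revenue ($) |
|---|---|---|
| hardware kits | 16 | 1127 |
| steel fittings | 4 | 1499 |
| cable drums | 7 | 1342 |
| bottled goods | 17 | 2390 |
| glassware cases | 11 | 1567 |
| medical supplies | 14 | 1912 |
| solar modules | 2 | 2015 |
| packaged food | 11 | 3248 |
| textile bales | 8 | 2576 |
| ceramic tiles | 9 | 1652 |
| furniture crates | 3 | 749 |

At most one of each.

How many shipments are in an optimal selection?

The maximum revenue within 40 m³ is 11739.
For example steel fittings + solar modules + packaged food + textile bales + ceramic tiles + furniture crates achieves it, using 37 m³.
Every optimal selection uses 6 shipments.

6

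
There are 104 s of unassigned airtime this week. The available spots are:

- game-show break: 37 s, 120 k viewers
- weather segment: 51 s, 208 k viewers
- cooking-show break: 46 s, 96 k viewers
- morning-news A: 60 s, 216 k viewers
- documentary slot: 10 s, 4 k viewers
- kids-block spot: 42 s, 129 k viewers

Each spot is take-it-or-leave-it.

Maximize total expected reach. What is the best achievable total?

Taking the top-ratio spots first gives game-show break + weather segment + documentary slot for 332 (98 s).
Using the slack differently, morning-news A + kids-block spot comes to 345 at 102 s.

345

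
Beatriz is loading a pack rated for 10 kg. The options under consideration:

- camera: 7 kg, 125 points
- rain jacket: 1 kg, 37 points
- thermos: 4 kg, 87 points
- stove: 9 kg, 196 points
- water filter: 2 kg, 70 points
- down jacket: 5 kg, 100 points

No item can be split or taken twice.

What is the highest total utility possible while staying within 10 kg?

233

Taking the top-ratio items first gives rain jacket + thermos + water filter for 194 (7 kg).
Replace thermos and water filter with stove: the trade gains 39 net, giving 233 at 10 kg.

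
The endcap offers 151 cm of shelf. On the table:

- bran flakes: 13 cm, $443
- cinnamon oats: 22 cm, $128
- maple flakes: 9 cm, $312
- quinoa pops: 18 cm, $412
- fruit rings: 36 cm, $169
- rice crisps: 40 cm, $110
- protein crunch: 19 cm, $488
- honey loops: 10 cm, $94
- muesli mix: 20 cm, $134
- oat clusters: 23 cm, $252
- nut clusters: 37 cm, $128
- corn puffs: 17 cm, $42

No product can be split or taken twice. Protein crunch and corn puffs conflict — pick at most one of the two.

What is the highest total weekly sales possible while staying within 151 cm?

Taking bran flakes + maple flakes + quinoa pops + fruit rings + protein crunch + honey loops + muesli mix + oat clusters: 148 cm used, 2304 in weekly sales.
The closest alternative, bran flakes + cinnamon oats + maple flakes + quinoa pops + fruit rings + protein crunch + honey loops + oat clusters, reaches only 2298.

2304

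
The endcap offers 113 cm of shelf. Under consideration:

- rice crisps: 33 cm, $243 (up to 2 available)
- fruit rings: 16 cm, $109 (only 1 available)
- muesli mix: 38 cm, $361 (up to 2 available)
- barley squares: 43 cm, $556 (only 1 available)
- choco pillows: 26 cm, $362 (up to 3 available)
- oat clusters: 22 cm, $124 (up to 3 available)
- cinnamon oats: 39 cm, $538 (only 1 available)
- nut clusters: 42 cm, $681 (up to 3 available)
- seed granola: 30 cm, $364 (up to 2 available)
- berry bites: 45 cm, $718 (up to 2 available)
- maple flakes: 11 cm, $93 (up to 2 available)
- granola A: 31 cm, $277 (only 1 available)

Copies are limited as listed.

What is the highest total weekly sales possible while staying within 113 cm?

The ratio heuristic lands on choco pillows + 2×nut clusters (1724) but leaves 3 cm idle.
Dropping nut clusters frees 42 cm; slotting in berry bites (45 cm) lifts the total to 1761 at 113 cm.
Nothing else within 113 cm beats 1761.

1761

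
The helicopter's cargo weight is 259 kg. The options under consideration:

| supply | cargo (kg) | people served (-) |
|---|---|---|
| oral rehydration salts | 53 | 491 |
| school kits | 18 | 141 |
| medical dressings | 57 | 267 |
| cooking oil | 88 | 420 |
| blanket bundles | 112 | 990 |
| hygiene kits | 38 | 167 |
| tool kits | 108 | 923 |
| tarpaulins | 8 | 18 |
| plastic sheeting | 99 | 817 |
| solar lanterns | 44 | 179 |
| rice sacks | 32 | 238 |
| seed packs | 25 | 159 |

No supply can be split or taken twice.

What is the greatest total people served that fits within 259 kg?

2151

Taking the top-ratio supplies first gives oral rehydration salts + school kits + blanket bundles + tarpaulins + rice sacks + seed packs for 2037 (248 kg).
Reworking the packing: blanket bundles + tool kits + rice sacks uses 252 kg and improves the total to 2151.
Runner-up school kits + tool kits + plastic sheeting + rice sacks tops out at 2119.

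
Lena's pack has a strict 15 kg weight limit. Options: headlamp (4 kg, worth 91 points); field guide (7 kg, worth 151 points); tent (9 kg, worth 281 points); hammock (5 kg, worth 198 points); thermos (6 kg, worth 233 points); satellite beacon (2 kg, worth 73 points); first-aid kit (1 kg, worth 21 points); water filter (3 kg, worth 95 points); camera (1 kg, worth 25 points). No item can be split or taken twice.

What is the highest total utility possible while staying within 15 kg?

551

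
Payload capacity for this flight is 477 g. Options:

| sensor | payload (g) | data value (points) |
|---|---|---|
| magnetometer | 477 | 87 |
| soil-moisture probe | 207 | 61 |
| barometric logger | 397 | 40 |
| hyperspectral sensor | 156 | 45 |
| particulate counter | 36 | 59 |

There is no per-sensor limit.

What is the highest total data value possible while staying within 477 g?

767

By data value per g: particulate counter 1.64, soil-moisture probe 0.29, hyperspectral sensor 0.29 lead.
13×particulate counter uses 468 of the 477 g and totals 767.
Every other selection either busts 477 g or fails to beat 767.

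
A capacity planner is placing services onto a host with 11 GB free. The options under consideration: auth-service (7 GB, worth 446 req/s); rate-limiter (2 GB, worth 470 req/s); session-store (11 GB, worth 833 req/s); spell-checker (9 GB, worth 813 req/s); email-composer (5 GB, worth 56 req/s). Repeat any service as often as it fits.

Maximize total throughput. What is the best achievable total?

2350

Density check — rate-limiter 235.00, spell-checker 90.33, session-store 75.73, auth-service 63.71 are the best per GB.
5×rate-limiter uses 10 of the 11 GB and totals 2350.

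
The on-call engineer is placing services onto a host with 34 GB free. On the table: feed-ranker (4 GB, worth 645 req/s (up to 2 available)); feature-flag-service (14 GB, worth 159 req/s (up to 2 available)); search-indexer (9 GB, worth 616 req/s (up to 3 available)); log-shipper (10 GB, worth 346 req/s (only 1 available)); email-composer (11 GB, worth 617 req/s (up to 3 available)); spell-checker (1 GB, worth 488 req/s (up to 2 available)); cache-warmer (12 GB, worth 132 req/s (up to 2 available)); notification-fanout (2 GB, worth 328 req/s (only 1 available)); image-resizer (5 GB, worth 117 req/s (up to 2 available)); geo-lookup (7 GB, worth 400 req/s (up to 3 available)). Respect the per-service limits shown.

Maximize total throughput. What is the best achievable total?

By throughput per GB: spell-checker 488.00, notification-fanout 164.00, feed-ranker 161.25 lead.
Greedy by ratio would take 2×feed-ranker + 2×search-indexer + 2×spell-checker + notification-fanout: 30 GB used, total 3826.
Replace 2×search-indexer with 2×email-composer: the trade gains 2 net, giving 3828 at 34 GB.

3828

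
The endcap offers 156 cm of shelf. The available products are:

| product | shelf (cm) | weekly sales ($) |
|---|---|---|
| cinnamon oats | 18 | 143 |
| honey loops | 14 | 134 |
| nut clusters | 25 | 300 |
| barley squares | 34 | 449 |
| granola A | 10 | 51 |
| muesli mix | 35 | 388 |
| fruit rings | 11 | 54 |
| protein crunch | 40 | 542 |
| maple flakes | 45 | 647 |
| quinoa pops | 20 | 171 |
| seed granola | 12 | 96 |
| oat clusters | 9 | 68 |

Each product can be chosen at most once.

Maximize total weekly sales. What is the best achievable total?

The ratio ordering already packs tightly: nut clusters + barley squares + protein crunch + maple flakes + seed granola, 156 cm, 2034.
The closest alternative, barley squares + muesli mix + protein crunch + maple flakes, reaches only 2026.

2034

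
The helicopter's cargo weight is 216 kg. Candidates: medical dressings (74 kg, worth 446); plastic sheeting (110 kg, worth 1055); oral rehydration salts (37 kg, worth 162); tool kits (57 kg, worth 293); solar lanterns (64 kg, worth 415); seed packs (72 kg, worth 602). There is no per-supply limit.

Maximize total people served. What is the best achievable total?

Ranking by ratio (people served/kg): plastic sheeting 9.59, seed packs 8.36, solar lanterns 6.48.
Filling by ratio: plastic sheeting + seed packs for 1657, with 34 kg left unused.
Replace plastic sheeting with 2×seed packs: the trade gains 149 net, giving 1806 at 216 kg.
That's the maximum — no swap from here does better than 1806.

1806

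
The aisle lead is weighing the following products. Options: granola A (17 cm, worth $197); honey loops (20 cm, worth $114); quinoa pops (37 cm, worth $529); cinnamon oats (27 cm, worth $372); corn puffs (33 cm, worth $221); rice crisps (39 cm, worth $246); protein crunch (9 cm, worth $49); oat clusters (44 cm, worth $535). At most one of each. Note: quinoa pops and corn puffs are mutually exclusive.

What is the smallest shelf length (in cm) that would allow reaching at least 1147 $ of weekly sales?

90

Look for the lowest-shelf combination reaching 1147.
Taking granola A + quinoa pops + cinnamon oats + protein crunch gives 1147 (≥ 1147) for 90 cm.
Any bundle with less than 90 cm falls short of 1147.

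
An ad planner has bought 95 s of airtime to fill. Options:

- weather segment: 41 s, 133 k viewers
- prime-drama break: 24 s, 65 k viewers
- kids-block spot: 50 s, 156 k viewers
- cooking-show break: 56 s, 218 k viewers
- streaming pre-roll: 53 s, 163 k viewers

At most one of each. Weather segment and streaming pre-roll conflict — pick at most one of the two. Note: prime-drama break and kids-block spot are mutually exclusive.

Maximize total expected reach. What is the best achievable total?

Density check — cooking-show break 3.89, weather segment 3.24, kids-block spot 3.12 are the best per s.
The ratio heuristic lands on prime-drama break + cooking-show break (283) but leaves 15 s idle.
Replace prime-drama break and cooking-show break with weather segment + kids-block spot: the trade gains 6 net, giving 289 at 91 s.
The closest alternative, prime-drama break + cooking-show break, reaches only 283.

289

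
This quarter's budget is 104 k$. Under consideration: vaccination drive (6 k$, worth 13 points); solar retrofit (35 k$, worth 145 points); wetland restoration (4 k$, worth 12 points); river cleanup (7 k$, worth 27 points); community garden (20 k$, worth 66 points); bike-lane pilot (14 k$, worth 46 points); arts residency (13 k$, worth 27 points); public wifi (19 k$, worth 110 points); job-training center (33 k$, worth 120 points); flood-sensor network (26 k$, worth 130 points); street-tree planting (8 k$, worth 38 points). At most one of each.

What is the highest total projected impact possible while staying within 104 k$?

Ranking by ratio (projected impact/k$): public wifi 5.79, flood-sensor network 5.00, street-tree planting 4.75, solar retrofit 4.14.
A density-first pass picks solar retrofit + wetland restoration + river cleanup + public wifi + flood-sensor network + street-tree planting — 462 at 99 k$.
Dropping wetland restoration and river cleanup frees 11 k$; slotting in bike-lane pilot (14 k$) lifts the total to 469 at 102 k$.
Runner-up solar retrofit + wetland restoration + community garden + public wifi + flood-sensor network tops out at 463.

469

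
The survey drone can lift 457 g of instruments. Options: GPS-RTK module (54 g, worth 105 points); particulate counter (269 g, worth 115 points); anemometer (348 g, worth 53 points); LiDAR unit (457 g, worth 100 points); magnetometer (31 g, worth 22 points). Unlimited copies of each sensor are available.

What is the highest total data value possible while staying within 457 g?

840

8×GPS-RTK module uses 432 of the 457 g and totals 840.
Nothing else within 457 g beats 840.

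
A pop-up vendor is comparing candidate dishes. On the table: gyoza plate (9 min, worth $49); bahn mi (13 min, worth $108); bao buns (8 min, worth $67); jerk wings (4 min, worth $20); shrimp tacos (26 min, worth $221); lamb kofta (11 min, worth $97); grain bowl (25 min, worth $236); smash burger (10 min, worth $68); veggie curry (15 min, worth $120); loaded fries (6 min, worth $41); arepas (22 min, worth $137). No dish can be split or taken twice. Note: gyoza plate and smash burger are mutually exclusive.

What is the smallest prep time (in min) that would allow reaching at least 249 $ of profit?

29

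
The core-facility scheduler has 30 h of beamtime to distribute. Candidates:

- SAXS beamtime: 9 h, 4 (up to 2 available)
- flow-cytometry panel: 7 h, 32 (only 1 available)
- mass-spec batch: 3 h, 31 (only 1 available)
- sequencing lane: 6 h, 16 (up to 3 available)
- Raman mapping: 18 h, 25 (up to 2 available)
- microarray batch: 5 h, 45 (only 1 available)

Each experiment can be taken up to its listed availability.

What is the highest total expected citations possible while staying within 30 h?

140

Flow-cytometry panel + mass-spec batch + 2×sequencing lane + microarray batch uses 27 of the 30 h and totals 140.
Nothing else within 30 h beats 140.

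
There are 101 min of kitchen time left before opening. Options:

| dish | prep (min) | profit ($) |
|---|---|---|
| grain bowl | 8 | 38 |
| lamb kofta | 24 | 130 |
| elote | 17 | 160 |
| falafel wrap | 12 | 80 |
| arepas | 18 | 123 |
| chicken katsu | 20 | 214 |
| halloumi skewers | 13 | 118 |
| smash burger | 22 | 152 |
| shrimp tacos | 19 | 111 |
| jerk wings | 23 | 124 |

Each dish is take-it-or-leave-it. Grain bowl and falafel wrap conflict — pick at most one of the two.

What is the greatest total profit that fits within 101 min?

Filling by ratio: grain bowl + elote + arepas + chicken katsu + halloumi skewers + smash burger for 805, with 3 min left unused.
Dropping grain bowl and smash burger frees 30 min; slotting in falafel wrap + shrimp tacos (31 min) lifts the total to 806 at 99 min.
The closest alternative, grain bowl + elote + arepas + chicken katsu + halloumi skewers + smash burger, reaches only 805.

806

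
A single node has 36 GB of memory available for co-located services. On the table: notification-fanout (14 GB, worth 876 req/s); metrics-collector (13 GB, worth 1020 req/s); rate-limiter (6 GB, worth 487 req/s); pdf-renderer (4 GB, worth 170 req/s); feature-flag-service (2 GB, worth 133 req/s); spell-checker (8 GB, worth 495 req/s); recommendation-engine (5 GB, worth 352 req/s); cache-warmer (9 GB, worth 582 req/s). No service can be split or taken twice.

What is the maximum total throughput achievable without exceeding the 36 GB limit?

Ranking by ratio (throughput/GB): rate-limiter 81.17, metrics-collector 78.46, recommendation-engine 70.40, feature-flag-service 66.50.
Taking the top-ratio services first gives metrics-collector + rate-limiter + feature-flag-service + recommendation-engine + cache-warmer for 2574 (35 GB).
Replace feature-flag-service and recommendation-engine with spell-checker: the trade gains 10 net, giving 2584 at 36 GB.

2584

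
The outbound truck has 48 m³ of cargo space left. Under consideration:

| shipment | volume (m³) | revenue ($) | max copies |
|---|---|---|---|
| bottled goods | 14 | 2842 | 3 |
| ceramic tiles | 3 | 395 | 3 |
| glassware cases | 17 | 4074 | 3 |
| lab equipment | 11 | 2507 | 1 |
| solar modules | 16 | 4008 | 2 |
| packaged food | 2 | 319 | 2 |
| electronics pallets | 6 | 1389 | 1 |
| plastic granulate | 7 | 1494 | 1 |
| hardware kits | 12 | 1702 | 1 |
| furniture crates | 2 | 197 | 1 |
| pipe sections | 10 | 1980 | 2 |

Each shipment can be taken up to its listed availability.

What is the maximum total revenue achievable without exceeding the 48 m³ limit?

Ranking by ratio (revenue/m³): solar modules 250.50, glassware cases 239.65, electronics pallets 231.50, lab equipment 227.91.
Taking the top-ratio shipments first gives 2×solar modules + packaged food + electronics pallets + plastic granulate for 11218 (47 m³).
The 9 m³ tied up in packaged food and plastic granulate is better spent on pipe sections — total rises to 11385 (48 m³).
Nothing else within 48 m³ beats 11385.

11385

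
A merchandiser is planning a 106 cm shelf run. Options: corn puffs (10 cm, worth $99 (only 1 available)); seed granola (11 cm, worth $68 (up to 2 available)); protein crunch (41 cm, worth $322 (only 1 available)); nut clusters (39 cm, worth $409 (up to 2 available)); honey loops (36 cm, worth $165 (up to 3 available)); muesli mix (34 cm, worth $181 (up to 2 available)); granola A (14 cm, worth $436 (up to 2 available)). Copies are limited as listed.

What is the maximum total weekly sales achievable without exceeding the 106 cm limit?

2×nut clusters + 2×granola A uses 106 of the 106 cm and totals 1690.
No other feasible combination exceeds 1690.

1690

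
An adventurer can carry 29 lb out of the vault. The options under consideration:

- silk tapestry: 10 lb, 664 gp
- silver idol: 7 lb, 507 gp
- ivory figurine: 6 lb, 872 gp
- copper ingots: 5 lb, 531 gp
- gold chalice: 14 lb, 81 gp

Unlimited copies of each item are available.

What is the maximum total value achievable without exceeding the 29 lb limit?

4019

By value per lb: ivory figurine 145.33, copper ingots 106.20, silver idol 72.43, silk tapestry 66.40 lead.
Best packing: 4×ivory figurine + copper ingots — 29 lb, 4019 total.
No other feasible combination exceeds 4019.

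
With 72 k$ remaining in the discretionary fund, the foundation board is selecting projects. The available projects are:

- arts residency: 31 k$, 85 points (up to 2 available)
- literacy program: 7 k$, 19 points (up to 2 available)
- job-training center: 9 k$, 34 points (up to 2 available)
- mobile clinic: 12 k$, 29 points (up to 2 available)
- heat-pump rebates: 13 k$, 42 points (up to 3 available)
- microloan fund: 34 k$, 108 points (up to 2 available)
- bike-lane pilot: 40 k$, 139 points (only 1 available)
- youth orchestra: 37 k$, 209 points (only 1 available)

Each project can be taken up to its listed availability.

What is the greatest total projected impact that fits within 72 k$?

Filling by ratio: 2×job-training center + heat-pump rebates + youth orchestra for 319, with 4 k$ left unused.
Dropping job-training center frees 9 k$; slotting in heat-pump rebates (13 k$) lifts the total to 327 at 72 k$.
Every other selection either busts 72 k$ or exceeds an availability limit or fails to beat 327.

327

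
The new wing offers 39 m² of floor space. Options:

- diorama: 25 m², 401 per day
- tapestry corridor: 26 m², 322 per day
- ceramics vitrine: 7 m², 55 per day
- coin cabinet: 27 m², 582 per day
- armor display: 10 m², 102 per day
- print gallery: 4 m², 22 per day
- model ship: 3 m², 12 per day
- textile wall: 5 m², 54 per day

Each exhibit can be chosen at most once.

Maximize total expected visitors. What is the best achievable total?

691

The ratio ordering already packs tightly: ceramics vitrine + coin cabinet + textile wall, 39 m², 691.
That's the maximum — no swap from here does better than 691.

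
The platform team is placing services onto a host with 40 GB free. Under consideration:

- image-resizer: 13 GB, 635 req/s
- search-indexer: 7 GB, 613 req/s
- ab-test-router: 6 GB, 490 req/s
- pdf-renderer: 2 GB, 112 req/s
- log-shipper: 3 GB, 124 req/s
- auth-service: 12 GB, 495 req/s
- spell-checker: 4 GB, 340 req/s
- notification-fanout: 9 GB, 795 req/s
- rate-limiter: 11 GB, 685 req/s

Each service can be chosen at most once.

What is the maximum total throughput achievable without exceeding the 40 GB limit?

3047

The ratio heuristic lands on search-indexer + ab-test-router + pdf-renderer + spell-checker + notification-fanout + rate-limiter (3035) but leaves 1 GB idle.
Dropping pdf-renderer frees 2 GB; slotting in log-shipper (3 GB) lifts the total to 3047 at 40 GB.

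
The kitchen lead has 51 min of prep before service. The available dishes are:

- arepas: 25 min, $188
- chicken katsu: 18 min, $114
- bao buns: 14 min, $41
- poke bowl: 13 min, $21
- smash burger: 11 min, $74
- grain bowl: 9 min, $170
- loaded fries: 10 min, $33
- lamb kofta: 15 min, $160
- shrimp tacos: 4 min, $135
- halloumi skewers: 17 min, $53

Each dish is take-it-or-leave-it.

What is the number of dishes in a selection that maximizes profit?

4

The maximum profit within 51 min is 579.
For example chicken katsu + grain bowl + lamb kofta + shrimp tacos achieves it, using 46 min.
All optima have 4 dishes.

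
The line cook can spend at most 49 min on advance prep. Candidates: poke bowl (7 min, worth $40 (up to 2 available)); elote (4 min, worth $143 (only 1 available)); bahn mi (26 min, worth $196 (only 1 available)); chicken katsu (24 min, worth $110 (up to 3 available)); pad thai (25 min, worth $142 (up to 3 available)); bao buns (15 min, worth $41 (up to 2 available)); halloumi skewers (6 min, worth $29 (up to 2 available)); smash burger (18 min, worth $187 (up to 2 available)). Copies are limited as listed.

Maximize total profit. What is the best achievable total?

557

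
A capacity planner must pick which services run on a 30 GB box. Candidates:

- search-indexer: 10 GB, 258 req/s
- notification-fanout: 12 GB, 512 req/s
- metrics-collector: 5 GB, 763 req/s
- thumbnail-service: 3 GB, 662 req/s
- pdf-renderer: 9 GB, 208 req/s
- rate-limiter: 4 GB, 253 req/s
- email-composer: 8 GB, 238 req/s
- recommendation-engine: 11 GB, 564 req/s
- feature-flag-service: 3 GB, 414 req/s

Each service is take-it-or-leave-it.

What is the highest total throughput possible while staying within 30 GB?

Metrics-collector + thumbnail-service + rate-limiter + recommendation-engine + feature-flag-service uses 26 of the 30 GB and totals 2656.
The spare 4 GB is too small for any remaining service, and no exchange beats 2656.

2656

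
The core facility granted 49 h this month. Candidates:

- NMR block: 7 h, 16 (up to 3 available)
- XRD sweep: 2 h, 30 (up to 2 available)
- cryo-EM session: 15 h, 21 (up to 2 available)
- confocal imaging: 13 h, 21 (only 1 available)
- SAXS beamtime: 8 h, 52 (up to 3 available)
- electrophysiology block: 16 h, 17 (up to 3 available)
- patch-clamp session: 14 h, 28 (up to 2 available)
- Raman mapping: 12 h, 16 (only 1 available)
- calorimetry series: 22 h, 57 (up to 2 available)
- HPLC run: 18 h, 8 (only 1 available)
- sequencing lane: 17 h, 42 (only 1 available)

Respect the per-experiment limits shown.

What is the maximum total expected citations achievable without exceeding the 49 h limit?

264

By expected citations per h: XRD sweep 15.00, SAXS beamtime 6.50, calorimetry series 2.59 lead.
A density-first pass picks 2×XRD sweep + 3×SAXS beamtime + sequencing lane — 258 at 45 h.
Dropping sequencing lane frees 17 h; slotting in 3×NMR block (21 h) lifts the total to 264 at 49 h.
Nothing else within 49 h beats 264.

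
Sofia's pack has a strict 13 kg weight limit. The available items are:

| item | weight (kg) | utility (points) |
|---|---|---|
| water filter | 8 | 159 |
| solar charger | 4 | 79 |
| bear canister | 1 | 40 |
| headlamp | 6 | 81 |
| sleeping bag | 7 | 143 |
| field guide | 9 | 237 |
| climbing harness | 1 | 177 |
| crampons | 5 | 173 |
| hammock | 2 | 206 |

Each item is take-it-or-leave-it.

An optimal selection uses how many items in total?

5

Optimal total is 675.
For example solar charger + bear canister + climbing harness + crampons + hammock achieves it, using 13 kg.
Any selection reaching 675 contains exactly 5 items.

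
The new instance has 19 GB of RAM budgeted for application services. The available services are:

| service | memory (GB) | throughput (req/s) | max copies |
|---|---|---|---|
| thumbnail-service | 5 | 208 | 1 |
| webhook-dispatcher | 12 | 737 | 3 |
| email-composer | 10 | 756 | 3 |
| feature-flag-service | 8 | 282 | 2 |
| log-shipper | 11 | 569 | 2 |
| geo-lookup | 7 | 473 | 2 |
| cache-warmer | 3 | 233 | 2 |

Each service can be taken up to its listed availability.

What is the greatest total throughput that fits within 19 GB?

1229

Filling by ratio: email-composer + 2×cache-warmer for 1222, with 3 GB left unused.
Replace 2×cache-warmer with geo-lookup: the trade gains 7 net, giving 1229 at 17 GB.
Nothing else within 19 GB beats 1229.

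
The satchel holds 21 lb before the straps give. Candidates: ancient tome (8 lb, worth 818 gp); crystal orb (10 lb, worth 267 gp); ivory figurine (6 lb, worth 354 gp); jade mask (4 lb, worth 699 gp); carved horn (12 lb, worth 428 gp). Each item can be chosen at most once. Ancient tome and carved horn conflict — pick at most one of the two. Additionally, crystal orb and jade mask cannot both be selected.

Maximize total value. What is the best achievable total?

1871

Taking ancient tome + ivory figurine + jade mask: 18 lb used, 1871 in value.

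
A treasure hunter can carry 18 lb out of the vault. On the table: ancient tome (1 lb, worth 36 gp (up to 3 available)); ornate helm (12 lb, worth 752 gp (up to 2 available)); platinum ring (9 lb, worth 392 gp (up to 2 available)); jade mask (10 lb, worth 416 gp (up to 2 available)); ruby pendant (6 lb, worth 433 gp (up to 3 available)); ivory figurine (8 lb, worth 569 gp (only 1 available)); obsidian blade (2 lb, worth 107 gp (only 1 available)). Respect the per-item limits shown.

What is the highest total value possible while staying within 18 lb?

Density check — ruby pendant 72.17, ivory figurine 71.12, ornate helm 62.67 are the best per lb.
The ratio ordering already packs tightly: 3×ruby pendant, 18 lb, 1299.
That's the maximum — no swap from here does better than 1299.

1299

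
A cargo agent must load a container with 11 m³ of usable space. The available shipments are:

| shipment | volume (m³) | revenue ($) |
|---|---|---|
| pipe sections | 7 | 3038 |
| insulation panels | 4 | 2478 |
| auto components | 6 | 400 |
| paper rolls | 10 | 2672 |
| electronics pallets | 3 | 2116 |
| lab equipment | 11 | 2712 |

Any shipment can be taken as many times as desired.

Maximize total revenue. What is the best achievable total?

7072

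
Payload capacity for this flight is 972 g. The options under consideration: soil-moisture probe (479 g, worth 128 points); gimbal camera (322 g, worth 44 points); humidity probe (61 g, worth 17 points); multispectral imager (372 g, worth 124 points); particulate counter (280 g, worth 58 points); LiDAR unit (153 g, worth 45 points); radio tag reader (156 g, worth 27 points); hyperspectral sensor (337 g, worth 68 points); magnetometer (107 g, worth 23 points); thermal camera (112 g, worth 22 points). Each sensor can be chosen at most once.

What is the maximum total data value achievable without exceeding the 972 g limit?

275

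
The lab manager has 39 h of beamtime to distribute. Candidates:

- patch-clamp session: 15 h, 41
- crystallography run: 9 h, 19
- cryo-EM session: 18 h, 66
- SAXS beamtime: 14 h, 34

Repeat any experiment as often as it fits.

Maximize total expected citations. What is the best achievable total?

132

Density check — cryo-EM session 3.67, patch-clamp session 2.73, SAXS beamtime 2.43 are the best per h.
The ratio ordering already packs tightly: 2×cryo-EM session, 36 h, 132.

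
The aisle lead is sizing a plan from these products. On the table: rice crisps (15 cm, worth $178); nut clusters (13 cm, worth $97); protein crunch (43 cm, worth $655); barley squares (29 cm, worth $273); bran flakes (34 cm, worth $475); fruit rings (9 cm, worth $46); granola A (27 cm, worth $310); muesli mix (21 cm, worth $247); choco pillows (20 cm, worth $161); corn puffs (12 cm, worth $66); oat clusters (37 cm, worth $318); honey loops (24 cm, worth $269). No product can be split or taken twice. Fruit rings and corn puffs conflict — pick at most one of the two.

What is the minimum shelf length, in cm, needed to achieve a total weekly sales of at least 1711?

Look for the lowest-shelf combination reaching 1711.
rice crisps + nut clusters + protein crunch + bran flakes + granola A reaches 1715 using 132 cm.
No combination under 132 cm hits 1711.

132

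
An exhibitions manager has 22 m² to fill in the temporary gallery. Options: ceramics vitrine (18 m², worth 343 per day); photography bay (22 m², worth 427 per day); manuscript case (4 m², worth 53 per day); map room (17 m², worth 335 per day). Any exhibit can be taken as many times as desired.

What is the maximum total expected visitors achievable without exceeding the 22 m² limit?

Filling by ratio: manuscript case + map room for 388, with 1 m² left unused.
The 21 m² tied up in manuscript case and map room is better spent on photography bay — total rises to 427 (22 m²).
That's the maximum — no swap from here does better than 427.

427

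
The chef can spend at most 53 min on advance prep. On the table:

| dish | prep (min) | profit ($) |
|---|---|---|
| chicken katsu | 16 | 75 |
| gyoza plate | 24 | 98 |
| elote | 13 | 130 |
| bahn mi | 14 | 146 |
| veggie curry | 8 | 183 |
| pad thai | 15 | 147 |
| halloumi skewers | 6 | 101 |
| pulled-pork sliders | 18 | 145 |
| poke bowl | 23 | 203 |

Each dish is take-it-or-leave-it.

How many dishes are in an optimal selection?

4

Optimal total is 634.
One optimal bundle: veggie curry + pad thai + halloumi skewers + poke bowl (52 min).
All optima have 4 dishes.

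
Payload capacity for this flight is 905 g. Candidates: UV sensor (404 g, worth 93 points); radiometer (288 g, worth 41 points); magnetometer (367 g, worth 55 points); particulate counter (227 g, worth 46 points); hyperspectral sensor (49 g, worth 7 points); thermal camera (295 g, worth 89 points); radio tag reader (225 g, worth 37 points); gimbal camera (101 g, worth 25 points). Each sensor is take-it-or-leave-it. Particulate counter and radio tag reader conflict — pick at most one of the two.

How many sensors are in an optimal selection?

Best achievable data value is 214.
For example UV sensor + hyperspectral sensor + thermal camera + gimbal camera achieves it, using 849 g.
All optima have 4 sensors.

4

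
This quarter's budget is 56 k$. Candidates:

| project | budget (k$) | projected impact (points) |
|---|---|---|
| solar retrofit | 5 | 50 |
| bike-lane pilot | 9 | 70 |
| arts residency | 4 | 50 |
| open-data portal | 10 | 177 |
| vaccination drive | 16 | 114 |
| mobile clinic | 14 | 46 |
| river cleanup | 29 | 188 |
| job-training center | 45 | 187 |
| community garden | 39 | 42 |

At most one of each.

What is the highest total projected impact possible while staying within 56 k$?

485

Density check — open-data portal 17.70, arts residency 12.50, solar retrofit 10.00 are the best per k$.
A density-first pass picks solar retrofit + bike-lane pilot + arts residency + open-data portal + vaccination drive — 461 at 44 k$.
The 20 k$ tied up in arts residency and vaccination drive is better spent on river cleanup — total rises to 485 (53 k$).
That's the maximum — no swap from here does better than 485.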